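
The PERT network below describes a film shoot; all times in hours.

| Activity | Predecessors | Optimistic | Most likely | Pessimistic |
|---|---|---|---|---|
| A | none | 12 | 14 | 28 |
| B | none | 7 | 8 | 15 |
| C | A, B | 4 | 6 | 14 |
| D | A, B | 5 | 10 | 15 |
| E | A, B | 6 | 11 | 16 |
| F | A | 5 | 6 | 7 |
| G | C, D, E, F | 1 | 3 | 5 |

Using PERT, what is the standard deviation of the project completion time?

3.21 hours

te_A = (12 + 4·14 + 28)/6 = 96/6 = 16; σ²_A = ((28−12)/6)² = 7.111
te_B = (7 + 4·8 + 15)/6 = 54/6 = 9; σ²_B = ((15−7)/6)² = 1.778
te_C = (4 + 4·6 + 14)/6 = 42/6 = 7; σ²_C = ((14−4)/6)² = 2.778
te_D = (5 + 4·10 + 15)/6 = 60/6 = 10; σ²_D = ((15−5)/6)² = 2.778
te_E = (6 + 4·11 + 16)/6 = 66/6 = 11; σ²_E = ((16−6)/6)² = 2.778
te_F = (5 + 4·6 + 7)/6 = 36/6 = 6; σ²_F = ((7−5)/6)² = 0.111
te_G = (1 + 4·3 + 5)/6 = 18/6 = 3; σ²_G = ((5−1)/6)² = 0.444

Forward pass:
ES_A = 0; EF_A = 16
ES_B = 0; EF_B = 9
ES_C = max(EF_A=16, EF_B=9) = 16; EF_C = 16+7 = 23
ES_D = max(EF_A=16, EF_B=9) = 16; EF_D = 16+10 = 26
ES_E = max(EF_A=16, EF_B=9) = 16; EF_E = 16+11 = 27
ES_F = 16; EF_F = 16+6 = 22
ES_G = max(EF_C=23, EF_D=26, EF_E=27, EF_F=22) = 27; EF_G = 27+3 = 30
Expected project duration μ = 30 hours. Critical path: A → E → G.

Variance along critical path = 7.111 + 2.778 + 0.444 = 10.333
σ = √10.333 = 3.215 hours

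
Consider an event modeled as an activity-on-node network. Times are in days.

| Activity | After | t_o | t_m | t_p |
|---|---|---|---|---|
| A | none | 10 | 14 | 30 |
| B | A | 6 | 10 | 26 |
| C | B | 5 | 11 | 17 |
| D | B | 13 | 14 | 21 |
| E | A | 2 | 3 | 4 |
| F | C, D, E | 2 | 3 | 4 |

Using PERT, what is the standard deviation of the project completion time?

4.91 days

te_A = (10 + 4·14 + 30)/6 = 96/6 = 16; σ²_A = ((30−10)/6)² = 11.111
te_B = (6 + 4·10 + 26)/6 = 72/6 = 12; σ²_B = ((26−6)/6)² = 11.111
te_C = (5 + 4·11 + 17)/6 = 66/6 = 11; σ²_C = ((17−5)/6)² = 4.000
te_D = (13 + 4·14 + 21)/6 = 90/6 = 15; σ²_D = ((21−13)/6)² = 1.778
te_E = (2 + 4·3 + 4)/6 = 18/6 = 3; σ²_E = ((4−2)/6)² = 0.111
te_F = (2 + 4·3 + 4)/6 = 18/6 = 3; σ²_F = ((4−2)/6)² = 0.111

Forward pass:
ES_A = 0; EF_A = 16
ES_B = 16; EF_B = 16+12 = 28
ES_C = 28; EF_C = 28+11 = 39
ES_D = 28; EF_D = 28+15 = 43
ES_E = 16; EF_E = 16+3 = 19
ES_F = max(EF_C=39, EF_D=43, EF_E=19) = 43; EF_F = 43+3 = 46
Expected project duration μ = 46 days. Critical path: A → B → D → F.

Variance along critical path = 11.111 + 11.111 + 1.778 + 0.111 = 24.111
σ = √24.111 = 4.910 days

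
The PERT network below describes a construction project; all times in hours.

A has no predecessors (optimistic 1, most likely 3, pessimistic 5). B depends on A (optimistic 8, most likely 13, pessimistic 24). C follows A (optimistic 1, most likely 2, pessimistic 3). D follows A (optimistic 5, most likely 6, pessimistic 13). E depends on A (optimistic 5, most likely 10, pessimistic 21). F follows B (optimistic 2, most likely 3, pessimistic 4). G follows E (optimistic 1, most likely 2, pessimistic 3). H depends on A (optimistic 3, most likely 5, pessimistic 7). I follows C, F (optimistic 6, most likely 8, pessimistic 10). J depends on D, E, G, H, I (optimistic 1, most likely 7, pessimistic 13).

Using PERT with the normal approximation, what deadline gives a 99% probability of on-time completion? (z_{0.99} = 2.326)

te_A = (1 + 4·3 + 5)/6 = 18/6 = 3; σ²_A = ((5−1)/6)² = 0.444
te_B = (8 + 4·13 + 24)/6 = 84/6 = 14; σ²_B = ((24−8)/6)² = 7.111
te_C = (1 + 4·2 + 3)/6 = 12/6 = 2; σ²_C = ((3−1)/6)² = 0.111
te_D = (5 + 4·6 + 13)/6 = 42/6 = 7; σ²_D = ((13−5)/6)² = 1.778
te_E = (5 + 4·10 + 21)/6 = 66/6 = 11; σ²_E = ((21−5)/6)² = 7.111
te_F = (2 + 4·3 + 4)/6 = 18/6 = 3; σ²_F = ((4−2)/6)² = 0.111
te_G = (1 + 4·2 + 3)/6 = 12/6 = 2; σ²_G = ((3−1)/6)² = 0.111
te_H = (3 + 4·5 + 7)/6 = 30/6 = 5; σ²_H = ((7−3)/6)² = 0.444
te_I = (6 + 4·8 + 10)/6 = 48/6 = 8; σ²_I = ((10−6)/6)² = 0.444
te_J = (1 + 4·7 + 13)/6 = 42/6 = 7; σ²_J = ((13−1)/6)² = 4.000

Forward pass:
ES_A = 0; EF_A = 3
ES_B = 3; EF_B = 3+14 = 17
ES_C = 3; EF_C = 3+2 = 5
ES_D = 3; EF_D = 3+7 = 10
ES_E = 3; EF_E = 3+11 = 14
ES_F = 17; EF_F = 17+3 = 20
ES_G = 14; EF_G = 14+2 = 16
ES_H = 3; EF_H = 3+5 = 8
ES_I = max(EF_C=5, EF_F=20) = 20; EF_I = 20+8 = 28
ES_J = max(EF_D=10, EF_E=14, EF_G=16, EF_H=8, EF_I=28) = 28; EF_J = 28+7 = 35
Expected project duration μ = 35 hours. Critical path: A → B → F → I → J.

Variance along critical path = 0.444 + 7.111 + 0.111 + 0.444 + 4.000 = 12.111; σ = 3.480 hours.
D = μ + z·σ = 35 + 2.326·3.480 = 43.1 hours

43.1 hours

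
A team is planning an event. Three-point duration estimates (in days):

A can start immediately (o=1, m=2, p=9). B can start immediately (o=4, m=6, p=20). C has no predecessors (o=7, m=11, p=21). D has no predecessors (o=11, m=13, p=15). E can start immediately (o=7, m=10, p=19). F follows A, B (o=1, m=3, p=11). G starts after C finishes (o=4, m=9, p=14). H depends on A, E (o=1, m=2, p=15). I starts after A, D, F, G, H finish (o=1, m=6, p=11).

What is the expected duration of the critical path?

te_A = (1 + 4·2 + 9)/6 = 18/6 = 3
te_B = (4 + 4·6 + 20)/6 = 48/6 = 8
te_C = (7 + 4·11 + 21)/6 = 72/6 = 12
te_D = (11 + 4·13 + 15)/6 = 78/6 = 13
te_E = (7 + 4·10 + 19)/6 = 66/6 = 11
te_F = (1 + 4·3 + 11)/6 = 24/6 = 4
te_G = (4 + 4·9 + 14)/6 = 54/6 = 9
te_H = (1 + 4·2 + 15)/6 = 24/6 = 4
te_I = (1 + 4·6 + 11)/6 = 36/6 = 6

Forward pass:
ES_A = 0; EF_A = 3
ES_B = 0; EF_B = 8
ES_C = 0; EF_C = 12
ES_D = 0; EF_D = 13
ES_E = 0; EF_E = 11
ES_F = max(EF_A=3, EF_B=8) = 8; EF_F = 8+4 = 12
ES_G = 12; EF_G = 12+9 = 21
ES_H = max(EF_A=3, EF_E=11) = 11; EF_H = 11+4 = 15
ES_I = max(EF_A=3, EF_D=13, EF_F=12, EF_G=21, EF_H=15) = 21; EF_I = 21+6 = 27
Expected project duration μ = 27 days. Critical path: C → G → I.

27 days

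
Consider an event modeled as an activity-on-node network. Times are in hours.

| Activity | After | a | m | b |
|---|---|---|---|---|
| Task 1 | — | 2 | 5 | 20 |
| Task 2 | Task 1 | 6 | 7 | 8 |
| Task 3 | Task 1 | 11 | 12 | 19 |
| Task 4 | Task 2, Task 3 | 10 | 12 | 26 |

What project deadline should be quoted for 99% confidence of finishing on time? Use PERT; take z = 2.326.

43.8 hours

te_Task 1 = (2 + 4·5 + 20)/6 = 42/6 = 7; σ²_Task 1 = ((20−2)/6)² = 9.000
te_Task 2 = (6 + 4·7 + 8)/6 = 42/6 = 7; σ²_Task 2 = ((8−6)/6)² = 0.111
te_Task 3 = (11 + 4·12 + 19)/6 = 78/6 = 13; σ²_Task 3 = ((19−11)/6)² = 1.778
te_Task 4 = (10 + 4·12 + 26)/6 = 84/6 = 14; σ²_Task 4 = ((26−10)/6)² = 7.111

Forward pass:
ES_Task 1 = 0; EF_Task 1 = 7
ES_Task 2 = 7; EF_Task 2 = 7+7 = 14
ES_Task 3 = 7; EF_Task 3 = 7+13 = 20
ES_Task 4 = max(EF_Task 2=14, EF_Task 3=20) = 20; EF_Task 4 = 20+14 = 34
Expected project duration μ = 34 hours. Critical path: Task 1 → Task 3 → Task 4.

Variance along critical path = 9.000 + 1.778 + 7.111 = 17.889; σ = 4.230 hours.
D = μ + z·σ = 34 + 2.326·4.230 = 43.8 hours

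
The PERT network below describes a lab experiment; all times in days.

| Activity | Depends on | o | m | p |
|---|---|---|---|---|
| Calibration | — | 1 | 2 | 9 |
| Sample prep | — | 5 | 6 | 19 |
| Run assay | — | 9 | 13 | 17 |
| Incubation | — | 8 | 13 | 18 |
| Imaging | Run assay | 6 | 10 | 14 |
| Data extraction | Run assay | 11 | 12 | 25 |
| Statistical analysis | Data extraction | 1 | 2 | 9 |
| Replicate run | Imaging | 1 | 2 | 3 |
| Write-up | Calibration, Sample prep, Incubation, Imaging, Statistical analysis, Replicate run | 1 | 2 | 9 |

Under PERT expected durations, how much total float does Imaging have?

5 days

te_Calibration = (1 + 4·2 + 9)/6 = 18/6 = 3
te_Sample prep = (5 + 4·6 + 19)/6 = 48/6 = 8
te_Run assay = (9 + 4·13 + 17)/6 = 78/6 = 13
te_Incubation = (8 + 4·13 + 18)/6 = 78/6 = 13
te_Imaging = (6 + 4·10 + 14)/6 = 60/6 = 10
te_Data extraction = (11 + 4·12 + 25)/6 = 84/6 = 14
te_Statistical analysis = (1 + 4·2 + 9)/6 = 18/6 = 3
te_Replicate run = (1 + 4·2 + 3)/6 = 12/6 = 2
te_Write-up = (1 + 4·2 + 9)/6 = 18/6 = 3

Forward pass:
ES_Calibration = 0; EF_Calibration = 3
ES_Sample prep = 0; EF_Sample prep = 8
ES_Run assay = 0; EF_Run assay = 13
ES_Incubation = 0; EF_Incubation = 13
ES_Imaging = 13; EF_Imaging = 13+10 = 23
ES_Data extraction = 13; EF_Data extraction = 13+14 = 27
ES_Statistical analysis = 27; EF_Statistical analysis = 27+3 = 30
ES_Replicate run = 23; EF_Replicate run = 23+2 = 25
ES_Write-up = max(EF_Calibration=3, EF_Sample prep=8, EF_Incubation=13, EF_Imaging=23, EF_Statistical analysis=30, EF_Replicate run=25) = 30; EF_Write-up = 30+3 = 33
Expected project duration μ = 33 days. Critical path: Run assay → Data extraction → Statistical analysis → Write-up.

Backward pass:
LF_Write-up = 33; LS_Write-up = 33−3 = 30
LF_Replicate run = LS_Write-up = 30; LS_Replicate run = 30−2 = 28
LF_Statistical analysis = LS_Write-up = 30; LS_Statistical analysis = 30−3 = 27
LF_Data extraction = LS_Statistical analysis = 27; LS_Data extraction = 27−14 = 13
LF_Imaging = min(LS_Replicate run=28, LS_Write-up=30) = 28; LS_Imaging = 28−10 = 18
LF_Incubation = LS_Write-up = 30; LS_Incubation = 30−13 = 17
LF_Run assay = min(LS_Imaging=18, LS_Data extraction=13) = 13; LS_Run assay = 13−13 = 0
LF_Sample prep = LS_Write-up = 30; LS_Sample prep = 30−8 = 22
LF_Calibration = LS_Write-up = 30; LS_Calibration = 30−3 = 27
Slack_Imaging = LS_Imaging − ES_Imaging = 18 − 13 = 5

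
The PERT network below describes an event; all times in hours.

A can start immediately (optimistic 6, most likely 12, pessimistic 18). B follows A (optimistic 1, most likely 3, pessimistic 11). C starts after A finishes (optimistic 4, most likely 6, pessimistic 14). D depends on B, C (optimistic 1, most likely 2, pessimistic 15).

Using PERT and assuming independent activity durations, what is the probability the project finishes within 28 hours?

te_A = (6 + 4·12 + 18)/6 = 72/6 = 12; σ²_A = ((18−6)/6)² = 4.000
te_B = (1 + 4·3 + 11)/6 = 24/6 = 4; σ²_B = ((11−1)/6)² = 2.778
te_C = (4 + 4·6 + 14)/6 = 42/6 = 7; σ²_C = ((14−4)/6)² = 2.778
te_D = (1 + 4·2 + 15)/6 = 24/6 = 4; σ²_D = ((15−1)/6)² = 5.444

Forward pass:
ES_A = 0; EF_A = 12
ES_B = 12; EF_B = 12+4 = 16
ES_C = 12; EF_C = 12+7 = 19
ES_D = max(EF_B=16, EF_C=19) = 19; EF_D = 19+4 = 23
Expected project duration μ = 23 hours. Critical path: A → C → D.

Variance along critical path = 4.000 + 2.778 + 5.444 = 12.222; σ = √12.222 = 3.496 hours.
Z = (28 − 23) / 3.496 = 1.430
P(T ≤ 28) = Φ(1.430) ≈ 0.924

0.924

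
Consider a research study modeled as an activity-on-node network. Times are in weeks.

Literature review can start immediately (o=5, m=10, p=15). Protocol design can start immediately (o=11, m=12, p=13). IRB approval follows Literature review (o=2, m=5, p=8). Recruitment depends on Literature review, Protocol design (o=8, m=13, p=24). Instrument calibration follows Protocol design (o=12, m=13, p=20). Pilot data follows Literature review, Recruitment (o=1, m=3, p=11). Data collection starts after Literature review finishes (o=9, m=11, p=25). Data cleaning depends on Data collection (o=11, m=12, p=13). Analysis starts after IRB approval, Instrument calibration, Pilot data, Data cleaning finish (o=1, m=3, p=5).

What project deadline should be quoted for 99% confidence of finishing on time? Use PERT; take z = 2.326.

te_Literature review = (5 + 4·10 + 15)/6 = 60/6 = 10; σ²_Literature review = ((15−5)/6)² = 2.778
te_Protocol design = (11 + 4·12 + 13)/6 = 72/6 = 12; σ²_Protocol design = ((13−11)/6)² = 0.111
te_IRB approval = (2 + 4·5 + 8)/6 = 30/6 = 5; σ²_IRB approval = ((8−2)/6)² = 1.000
te_Recruitment = (8 + 4·13 + 24)/6 = 84/6 = 14; σ²_Recruitment = ((24−8)/6)² = 7.111
te_Instrument calibration = (12 + 4·13 + 20)/6 = 84/6 = 14; σ²_Instrument calibration = ((20−12)/6)² = 1.778
te_Pilot data = (1 + 4·3 + 11)/6 = 24/6 = 4; σ²_Pilot data = ((11−1)/6)² = 2.778
te_Data collection = (9 + 4·11 + 25)/6 = 78/6 = 13; σ²_Data collection = ((25−9)/6)² = 7.111
te_Data cleaning = (11 + 4·12 + 13)/6 = 72/6 = 12; σ²_Data cleaning = ((13−11)/6)² = 0.111
te_Analysis = (1 + 4·3 + 5)/6 = 18/6 = 3; σ²_Analysis = ((5−1)/6)² = 0.444

Forward pass:
ES_Literature review = 0; EF_Literature review = 10
ES_Protocol design = 0; EF_Protocol design = 12
ES_IRB approval = 10; EF_IRB approval = 10+5 = 15
ES_Recruitment = max(EF_Literature review=10, EF_Protocol design=12) = 12; EF_Recruitment = 12+14 = 26
ES_Instrument calibration = 12; EF_Instrument calibration = 12+14 = 26
ES_Pilot data = max(EF_Literature review=10, EF_Recruitment=26) = 26; EF_Pilot data = 26+4 = 30
ES_Data collection = 10; EF_Data collection = 10+13 = 23
ES_Data cleaning = 23; EF_Data cleaning = 23+12 = 35
ES_Analysis = max(EF_IRB approval=15, EF_Instrument calibration=26, EF_Pilot data=30, EF_Data cleaning=35) = 35; EF_Analysis = 35+3 = 38
Expected project duration μ = 38 weeks. Critical path: Literature review → Data collection → Data cleaning → Analysis.

Variance along critical path = 2.778 + 7.111 + 0.111 + 0.444 = 10.444; σ = 3.232 weeks.
D = μ + z·σ = 38 + 2.326·3.232 = 45.5 weeks

45.5 weeks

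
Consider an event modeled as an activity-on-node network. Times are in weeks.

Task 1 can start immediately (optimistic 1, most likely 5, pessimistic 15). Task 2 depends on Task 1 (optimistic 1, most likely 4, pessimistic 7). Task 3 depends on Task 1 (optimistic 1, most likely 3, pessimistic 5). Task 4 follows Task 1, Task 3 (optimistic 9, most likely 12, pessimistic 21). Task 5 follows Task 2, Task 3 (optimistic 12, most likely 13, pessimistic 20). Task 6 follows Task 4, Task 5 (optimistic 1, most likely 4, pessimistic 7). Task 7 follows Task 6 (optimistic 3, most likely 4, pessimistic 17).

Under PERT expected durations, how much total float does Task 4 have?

2 weeks

te_Task 1 = (1 + 4·5 + 15)/6 = 36/6 = 6
te_Task 2 = (1 + 4·4 + 7)/6 = 24/6 = 4
te_Task 3 = (1 + 4·3 + 5)/6 = 18/6 = 3
te_Task 4 = (9 + 4·12 + 21)/6 = 78/6 = 13
te_Task 5 = (12 + 4·13 + 20)/6 = 84/6 = 14
te_Task 6 = (1 + 4·4 + 7)/6 = 24/6 = 4
te_Task 7 = (3 + 4·4 + 17)/6 = 36/6 = 6

Forward pass:
ES_Task 1 = 0; EF_Task 1 = 6
ES_Task 2 = 6; EF_Task 2 = 6+4 = 10
ES_Task 3 = 6; EF_Task 3 = 6+3 = 9
ES_Task 4 = max(EF_Task 1=6, EF_Task 3=9) = 9; EF_Task 4 = 9+13 = 22
ES_Task 5 = max(EF_Task 2=10, EF_Task 3=9) = 10; EF_Task 5 = 10+14 = 24
ES_Task 6 = max(EF_Task 4=22, EF_Task 5=24) = 24; EF_Task 6 = 24+4 = 28
ES_Task 7 = 28; EF_Task 7 = 28+6 = 34
Expected project duration μ = 34 weeks. Critical path: Task 1 → Task 2 → Task 5 → Task 6 → Task 7.

Backward pass:
LF_Task 7 = 34; LS_Task 7 = 34−6 = 28
LF_Task 6 = LS_Task 7 = 28; LS_Task 6 = 28−4 = 24
LF_Task 5 = LS_Task 6 = 24; LS_Task 5 = 24−14 = 10
LF_Task 4 = LS_Task 6 = 24; LS_Task 4 = 24−13 = 11
LF_Task 3 = min(LS_Task 4=11, LS_Task 5=10) = 10; LS_Task 3 = 10−3 = 7
LF_Task 2 = LS_Task 5 = 10; LS_Task 2 = 10−4 = 6
LF_Task 1 = min(LS_Task 2=6, LS_Task 3=7, LS_Task 4=11) = 6; LS_Task 1 = 6−6 = 0
Slack_Task 4 = LS_Task 4 − ES_Task 4 = 11 − 9 = 2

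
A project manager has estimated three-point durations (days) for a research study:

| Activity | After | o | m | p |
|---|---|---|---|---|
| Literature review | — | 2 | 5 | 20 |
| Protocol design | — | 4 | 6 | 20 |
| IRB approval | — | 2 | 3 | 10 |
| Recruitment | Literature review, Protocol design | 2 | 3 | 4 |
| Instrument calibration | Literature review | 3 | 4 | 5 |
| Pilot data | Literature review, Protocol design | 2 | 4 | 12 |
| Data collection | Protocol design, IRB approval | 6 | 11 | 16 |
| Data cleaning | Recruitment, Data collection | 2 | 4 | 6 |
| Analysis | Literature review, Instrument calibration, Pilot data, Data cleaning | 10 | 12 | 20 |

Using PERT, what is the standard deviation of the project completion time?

te_Literature review = (2 + 4·5 + 20)/6 = 42/6 = 7; σ²_Literature review = ((20−2)/6)² = 9.000
te_Protocol design = (4 + 4·6 + 20)/6 = 48/6 = 8; σ²_Protocol design = ((20−4)/6)² = 7.111
te_IRB approval = (2 + 4·3 + 10)/6 = 24/6 = 4; σ²_IRB approval = ((10−2)/6)² = 1.778
te_Recruitment = (2 + 4·3 + 4)/6 = 18/6 = 3; σ²_Recruitment = ((4−2)/6)² = 0.111
te_Instrument calibration = (3 + 4·4 + 5)/6 = 24/6 = 4; σ²_Instrument calibration = ((5−3)/6)² = 0.111
te_Pilot data = (2 + 4·4 + 12)/6 = 30/6 = 5; σ²_Pilot data = ((12−2)/6)² = 2.778
te_Data collection = (6 + 4·11 + 16)/6 = 66/6 = 11; σ²_Data collection = ((16−6)/6)² = 2.778
te_Data cleaning = (2 + 4·4 + 6)/6 = 24/6 = 4; σ²_Data cleaning = ((6−2)/6)² = 0.444
te_Analysis = (10 + 4·12 + 20)/6 = 78/6 = 13; σ²_Analysis = ((20−10)/6)² = 2.778

Forward pass:
ES_Literature review = 0; EF_Literature review = 7
ES_Protocol design = 0; EF_Protocol design = 8
ES_IRB approval = 0; EF_IRB approval = 4
ES_Recruitment = max(EF_Literature review=7, EF_Protocol design=8) = 8; EF_Recruitment = 8+3 = 11
ES_Instrument calibration = 7; EF_Instrument calibration = 7+4 = 11
ES_Pilot data = max(EF_Literature review=7, EF_Protocol design=8) = 8; EF_Pilot data = 8+5 = 13
ES_Data collection = max(EF_Protocol design=8, EF_IRB approval=4) = 8; EF_Data collection = 8+11 = 19
ES_Data cleaning = max(EF_Recruitment=11, EF_Data collection=19) = 19; EF_Data cleaning = 19+4 = 23
ES_Analysis = max(EF_Literature review=7, EF_Instrument calibration=11, EF_Pilot data=13, EF_Data cleaning=23) = 23; EF_Analysis = 23+13 = 36
Expected project duration μ = 36 days. Critical path: Protocol design → Data collection → Data cleaning → Analysis.

Variance along critical path = 7.111 + 2.778 + 0.444 + 2.778 = 13.111
σ = √13.111 = 3.621 days

3.62 days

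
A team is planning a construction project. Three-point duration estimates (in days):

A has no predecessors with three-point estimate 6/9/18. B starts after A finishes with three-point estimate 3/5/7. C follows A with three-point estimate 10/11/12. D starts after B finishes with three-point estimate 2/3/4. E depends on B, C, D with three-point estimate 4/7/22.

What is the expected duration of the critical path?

te_A = (6 + 4·9 + 18)/6 = 60/6 = 10
te_B = (3 + 4·5 + 7)/6 = 30/6 = 5
te_C = (10 + 4·11 + 12)/6 = 66/6 = 11
te_D = (2 + 4·3 + 4)/6 = 18/6 = 3
te_E = (4 + 4·7 + 22)/6 = 54/6 = 9

Forward pass:
ES_A = 0; EF_A = 10
ES_B = 10; EF_B = 10+5 = 15
ES_C = 10; EF_C = 10+11 = 21
ES_D = 15; EF_D = 15+3 = 18
ES_E = max(EF_B=15, EF_C=21, EF_D=18) = 21; EF_E = 21+9 = 30
Expected project duration μ = 30 days. Critical path: A → C → E.

30 days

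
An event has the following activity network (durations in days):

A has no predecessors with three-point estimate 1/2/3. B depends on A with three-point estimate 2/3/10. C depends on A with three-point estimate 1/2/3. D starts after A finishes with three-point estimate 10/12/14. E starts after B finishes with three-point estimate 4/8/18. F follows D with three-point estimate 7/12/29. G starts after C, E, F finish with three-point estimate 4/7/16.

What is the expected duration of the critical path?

te_A = (1 + 4·2 + 3)/6 = 12/6 = 2
te_B = (2 + 4·3 + 10)/6 = 24/6 = 4
te_C = (1 + 4·2 + 3)/6 = 12/6 = 2
te_D = (10 + 4·12 + 14)/6 = 72/6 = 12
te_E = (4 + 4·8 + 18)/6 = 54/6 = 9
te_F = (7 + 4·12 + 29)/6 = 84/6 = 14
te_G = (4 + 4·7 + 16)/6 = 48/6 = 8

Forward pass:
ES_A = 0; EF_A = 2
ES_B = 2; EF_B = 2+4 = 6
ES_C = 2; EF_C = 2+2 = 4
ES_D = 2; EF_D = 2+12 = 14
ES_E = 6; EF_E = 6+9 = 15
ES_F = 14; EF_F = 14+14 = 28
ES_G = max(EF_C=4, EF_E=15, EF_F=28) = 28; EF_G = 28+8 = 36
Expected project duration μ = 36 days. Critical path: A → D → F → G.

36 days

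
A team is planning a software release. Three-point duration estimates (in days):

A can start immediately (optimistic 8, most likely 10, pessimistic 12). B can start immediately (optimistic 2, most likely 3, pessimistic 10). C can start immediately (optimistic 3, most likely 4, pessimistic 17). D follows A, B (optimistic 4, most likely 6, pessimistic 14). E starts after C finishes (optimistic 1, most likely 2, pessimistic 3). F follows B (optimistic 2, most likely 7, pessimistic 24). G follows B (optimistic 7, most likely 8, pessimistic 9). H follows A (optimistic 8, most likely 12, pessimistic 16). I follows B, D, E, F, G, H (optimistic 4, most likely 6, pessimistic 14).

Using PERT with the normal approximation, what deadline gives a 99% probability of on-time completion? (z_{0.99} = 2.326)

te_A = (8 + 4·10 + 12)/6 = 60/6 = 10; σ²_A = ((12−8)/6)² = 0.444
te_B = (2 + 4·3 + 10)/6 = 24/6 = 4; σ²_B = ((10−2)/6)² = 1.778
te_C = (3 + 4·4 + 17)/6 = 36/6 = 6; σ²_C = ((17−3)/6)² = 5.444
te_D = (4 + 4·6 + 14)/6 = 42/6 = 7; σ²_D = ((14−4)/6)² = 2.778
te_E = (1 + 4·2 + 3)/6 = 12/6 = 2; σ²_E = ((3−1)/6)² = 0.111
te_F = (2 + 4·7 + 24)/6 = 54/6 = 9; σ²_F = ((24−2)/6)² = 13.444
te_G = (7 + 4·8 + 9)/6 = 48/6 = 8; σ²_G = ((9−7)/6)² = 0.111
te_H = (8 + 4·12 + 16)/6 = 72/6 = 12; σ²_H = ((16−8)/6)² = 1.778
te_I = (4 + 4·6 + 14)/6 = 42/6 = 7; σ²_I = ((14−4)/6)² = 2.778

Forward pass:
ES_A = 0; EF_A = 10
ES_B = 0; EF_B = 4
ES_C = 0; EF_C = 6
ES_D = max(EF_A=10, EF_B=4) = 10; EF_D = 10+7 = 17
ES_E = 6; EF_E = 6+2 = 8
ES_F = 4; EF_F = 4+9 = 13
ES_G = 4; EF_G = 4+8 = 12
ES_H = 10; EF_H = 10+12 = 22
ES_I = max(EF_B=4, EF_D=17, EF_E=8, EF_F=13, EF_G=12, EF_H=22) = 22; EF_I = 22+7 = 29
Expected project duration μ = 29 days. Critical path: A → H → I.

Variance along critical path = 0.444 + 1.778 + 2.778 = 5.000; σ = 2.236 days.
D = μ + z·σ = 29 + 2.326·2.236 = 34.2 days

34.2 days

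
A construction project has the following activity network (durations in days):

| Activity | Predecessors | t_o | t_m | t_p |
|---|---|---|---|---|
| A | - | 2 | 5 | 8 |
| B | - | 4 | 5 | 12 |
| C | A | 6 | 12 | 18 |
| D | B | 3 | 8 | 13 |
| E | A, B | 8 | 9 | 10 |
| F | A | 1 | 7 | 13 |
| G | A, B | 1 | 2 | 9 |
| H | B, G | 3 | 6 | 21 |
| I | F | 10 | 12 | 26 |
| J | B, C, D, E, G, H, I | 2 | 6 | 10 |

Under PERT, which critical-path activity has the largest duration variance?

I

te_A = (2 + 4·5 + 8)/6 = 30/6 = 5; σ²_A = ((8−2)/6)² = 1.000
te_B = (4 + 4·5 + 12)/6 = 36/6 = 6; σ²_B = ((12−4)/6)² = 1.778
te_C = (6 + 4·12 + 18)/6 = 72/6 = 12; σ²_C = ((18−6)/6)² = 4.000
te_D = (3 + 4·8 + 13)/6 = 48/6 = 8; σ²_D = ((13−3)/6)² = 2.778
te_E = (8 + 4·9 + 10)/6 = 54/6 = 9; σ²_E = ((10−8)/6)² = 0.111
te_F = (1 + 4·7 + 13)/6 = 42/6 = 7; σ²_F = ((13−1)/6)² = 4.000
te_G = (1 + 4·2 + 9)/6 = 18/6 = 3; σ²_G = ((9−1)/6)² = 1.778
te_H = (3 + 4·6 + 21)/6 = 48/6 = 8; σ²_H = ((21−3)/6)² = 9.000
te_I = (10 + 4·12 + 26)/6 = 84/6 = 14; σ²_I = ((26−10)/6)² = 7.111
te_J = (2 + 4·6 + 10)/6 = 36/6 = 6; σ²_J = ((10−2)/6)² = 1.778

Forward pass:
ES_A = 0; EF_A = 5
ES_B = 0; EF_B = 6
ES_C = 5; EF_C = 5+12 = 17
ES_D = 6; EF_D = 6+8 = 14
ES_E = max(EF_A=5, EF_B=6) = 6; EF_E = 6+9 = 15
ES_F = 5; EF_F = 5+7 = 12
ES_G = max(EF_A=5, EF_B=6) = 6; EF_G = 6+3 = 9
ES_H = max(EF_B=6, EF_G=9) = 9; EF_H = 9+8 = 17
ES_I = 12; EF_I = 12+14 = 26
ES_J = max(EF_B=6, EF_C=17, EF_D=14, EF_E=15, EF_G=9, EF_H=17, EF_I=26) = 26; EF_J = 26+6 = 32
Expected project duration μ = 32 days. Critical path: A → F → I → J.

Variances on critical path: σ²_A=1.000, σ²_F=4.000, σ²_I=7.111, σ²_J=1.778.
Largest is σ²_I = 7.111.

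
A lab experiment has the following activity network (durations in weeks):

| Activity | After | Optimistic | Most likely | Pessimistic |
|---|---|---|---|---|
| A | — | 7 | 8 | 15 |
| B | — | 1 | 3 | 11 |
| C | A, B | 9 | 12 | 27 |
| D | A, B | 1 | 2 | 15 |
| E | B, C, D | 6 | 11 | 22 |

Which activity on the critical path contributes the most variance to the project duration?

C

te_A = (7 + 4·8 + 15)/6 = 54/6 = 9; σ²_A = ((15−7)/6)² = 1.778
te_B = (1 + 4·3 + 11)/6 = 24/6 = 4; σ²_B = ((11−1)/6)² = 2.778
te_C = (9 + 4·12 + 27)/6 = 84/6 = 14; σ²_C = ((27−9)/6)² = 9.000
te_D = (1 + 4·2 + 15)/6 = 24/6 = 4; σ²_D = ((15−1)/6)² = 5.444
te_E = (6 + 4·11 + 22)/6 = 72/6 = 12; σ²_E = ((22−6)/6)² = 7.111

Forward pass:
ES_A = 0; EF_A = 9
ES_B = 0; EF_B = 4
ES_C = max(EF_A=9, EF_B=4) = 9; EF_C = 9+14 = 23
ES_D = max(EF_A=9, EF_B=4) = 9; EF_D = 9+4 = 13
ES_E = max(EF_B=4, EF_C=23, EF_D=13) = 23; EF_E = 23+12 = 35
Expected project duration μ = 35 weeks. Critical path: A → C → E.

Variances on critical path: σ²_A=1.778, σ²_C=9.000, σ²_E=7.111.
Largest is σ²_C = 9.000.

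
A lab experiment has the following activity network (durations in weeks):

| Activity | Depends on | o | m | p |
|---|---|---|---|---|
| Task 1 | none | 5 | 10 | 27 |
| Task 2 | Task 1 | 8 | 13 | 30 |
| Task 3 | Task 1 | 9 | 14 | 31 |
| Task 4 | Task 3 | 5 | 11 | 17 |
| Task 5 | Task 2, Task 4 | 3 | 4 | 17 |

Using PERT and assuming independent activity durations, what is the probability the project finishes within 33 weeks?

te_Task 1 = (5 + 4·10 + 27)/6 = 72/6 = 12; σ²_Task 1 = ((27−5)/6)² = 13.444
te_Task 2 = (8 + 4·13 + 30)/6 = 90/6 = 15; σ²_Task 2 = ((30−8)/6)² = 13.444
te_Task 3 = (9 + 4·14 + 31)/6 = 96/6 = 16; σ²_Task 3 = ((31−9)/6)² = 13.444
te_Task 4 = (5 + 4·11 + 17)/6 = 66/6 = 11; σ²_Task 4 = ((17−5)/6)² = 4.000
te_Task 5 = (3 + 4·4 + 17)/6 = 36/6 = 6; σ²_Task 5 = ((17−3)/6)² = 5.444

Forward pass:
ES_Task 1 = 0; EF_Task 1 = 12
ES_Task 2 = 12; EF_Task 2 = 12+15 = 27
ES_Task 3 = 12; EF_Task 3 = 12+16 = 28
ES_Task 4 = 28; EF_Task 4 = 28+11 = 39
ES_Task 5 = max(EF_Task 2=27, EF_Task 4=39) = 39; EF_Task 5 = 39+6 = 45
Expected project duration μ = 45 weeks. Critical path: Task 1 → Task 3 → Task 4 → Task 5.

Variance along critical path = 13.444 + 13.444 + 4.000 + 5.444 = 36.333; σ = √36.333 = 6.028 weeks.
Z = (33 − 45) / 6.028 = -1.991
P(T ≤ 33) = Φ(-1.991) ≈ 0.023

0.023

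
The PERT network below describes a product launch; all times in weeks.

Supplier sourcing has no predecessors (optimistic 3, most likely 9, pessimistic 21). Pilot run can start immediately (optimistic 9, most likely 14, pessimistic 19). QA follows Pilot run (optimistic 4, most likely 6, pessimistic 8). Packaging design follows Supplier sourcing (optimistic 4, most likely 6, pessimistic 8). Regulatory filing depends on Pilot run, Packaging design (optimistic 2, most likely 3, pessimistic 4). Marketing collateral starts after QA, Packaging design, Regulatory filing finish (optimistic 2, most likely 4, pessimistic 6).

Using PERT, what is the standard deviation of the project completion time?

1.91 weeks

te_Supplier sourcing = (3 + 4·9 + 21)/6 = 60/6 = 10; σ²_Supplier sourcing = ((21−3)/6)² = 9.000
te_Pilot run = (9 + 4·14 + 19)/6 = 84/6 = 14; σ²_Pilot run = ((19−9)/6)² = 2.778
te_QA = (4 + 4·6 + 8)/6 = 36/6 = 6; σ²_QA = ((8−4)/6)² = 0.444
te_Packaging design = (4 + 4·6 + 8)/6 = 36/6 = 6; σ²_Packaging design = ((8−4)/6)² = 0.444
te_Regulatory filing = (2 + 4·3 + 4)/6 = 18/6 = 3; σ²_Regulatory filing = ((4−2)/6)² = 0.111
te_Marketing collateral = (2 + 4·4 + 6)/6 = 24/6 = 4; σ²_Marketing collateral = ((6−2)/6)² = 0.444

Forward pass:
ES_Supplier sourcing = 0; EF_Supplier sourcing = 10
ES_Pilot run = 0; EF_Pilot run = 14
ES_QA = 14; EF_QA = 14+6 = 20
ES_Packaging design = 10; EF_Packaging design = 10+6 = 16
ES_Regulatory filing = max(EF_Pilot run=14, EF_Packaging design=16) = 16; EF_Regulatory filing = 16+3 = 19
ES_Marketing collateral = max(EF_QA=20, EF_Packaging design=16, EF_Regulatory filing=19) = 20; EF_Marketing collateral = 20+4 = 24
Expected project duration μ = 24 weeks. Critical path: Pilot run → QA → Marketing collateral.

Variance along critical path = 2.778 + 0.444 + 0.444 = 3.667
σ = √3.667 = 1.915 weeks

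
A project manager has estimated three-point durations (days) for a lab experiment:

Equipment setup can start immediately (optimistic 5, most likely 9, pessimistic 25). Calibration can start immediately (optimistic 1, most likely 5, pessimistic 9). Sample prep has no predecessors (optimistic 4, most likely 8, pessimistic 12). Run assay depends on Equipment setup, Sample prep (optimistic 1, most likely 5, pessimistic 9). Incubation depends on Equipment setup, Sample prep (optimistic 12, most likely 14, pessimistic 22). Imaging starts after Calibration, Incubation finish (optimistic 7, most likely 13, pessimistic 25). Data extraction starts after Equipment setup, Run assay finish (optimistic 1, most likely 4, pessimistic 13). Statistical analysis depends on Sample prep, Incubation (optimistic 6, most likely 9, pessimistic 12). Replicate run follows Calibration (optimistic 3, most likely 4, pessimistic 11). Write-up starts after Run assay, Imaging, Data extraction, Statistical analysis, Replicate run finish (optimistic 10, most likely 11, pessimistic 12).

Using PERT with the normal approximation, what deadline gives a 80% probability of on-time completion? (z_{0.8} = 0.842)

55.0 days

te_Equipment setup = (5 + 4·9 + 25)/6 = 66/6 = 11; σ²_Equipment setup = ((25−5)/6)² = 11.111
te_Calibration = (1 + 4·5 + 9)/6 = 30/6 = 5; σ²_Calibration = ((9−1)/6)² = 1.778
te_Sample prep = (4 + 4·8 + 12)/6 = 48/6 = 8; σ²_Sample prep = ((12−4)/6)² = 1.778
te_Run assay = (1 + 4·5 + 9)/6 = 30/6 = 5; σ²_Run assay = ((9−1)/6)² = 1.778
te_Incubation = (12 + 4·14 + 22)/6 = 90/6 = 15; σ²_Incubation = ((22−12)/6)² = 2.778
te_Imaging = (7 + 4·13 + 25)/6 = 84/6 = 14; σ²_Imaging = ((25−7)/6)² = 9.000
te_Data extraction = (1 + 4·4 + 13)/6 = 30/6 = 5; σ²_Data extraction = ((13−1)/6)² = 4.000
te_Statistical analysis = (6 + 4·9 + 12)/6 = 54/6 = 9; σ²_Statistical analysis = ((12−6)/6)² = 1.000
te_Replicate run = (3 + 4·4 + 11)/6 = 30/6 = 5; σ²_Replicate run = ((11−3)/6)² = 1.778
te_Write-up = (10 + 4·11 + 12)/6 = 66/6 = 11; σ²_Write-up = ((12−10)/6)² = 0.111

Forward pass:
ES_Equipment setup = 0; EF_Equipment setup = 11
ES_Calibration = 0; EF_Calibration = 5
ES_Sample prep = 0; EF_Sample prep = 8
ES_Run assay = max(EF_Equipment setup=11, EF_Sample prep=8) = 11; EF_Run assay = 11+5 = 16
ES_Incubation = max(EF_Equipment setup=11, EF_Sample prep=8) = 11; EF_Incubation = 11+15 = 26
ES_Imaging = max(EF_Calibration=5, EF_Incubation=26) = 26; EF_Imaging = 26+14 = 40
ES_Data extraction = max(EF_Equipment setup=11, EF_Run assay=16) = 16; EF_Data extraction = 16+5 = 21
ES_Statistical analysis = max(EF_Sample prep=8, EF_Incubation=26) = 26; EF_Statistical analysis = 26+9 = 35
ES_Replicate run = 5; EF_Replicate run = 5+5 = 10
ES_Write-up = max(EF_Run assay=16, EF_Imaging=40, EF_Data extraction=21, EF_Statistical analysis=35, EF_Replicate run=10) = 40; EF_Write-up = 40+11 = 51
Expected project duration μ = 51 days. Critical path: Equipment setup → Incubation → Imaging → Write-up.

Variance along critical path = 11.111 + 2.778 + 9.000 + 0.111 = 23.000; σ = 4.796 days.
D = μ + z·σ = 51 + 0.842·4.796 = 55.0 days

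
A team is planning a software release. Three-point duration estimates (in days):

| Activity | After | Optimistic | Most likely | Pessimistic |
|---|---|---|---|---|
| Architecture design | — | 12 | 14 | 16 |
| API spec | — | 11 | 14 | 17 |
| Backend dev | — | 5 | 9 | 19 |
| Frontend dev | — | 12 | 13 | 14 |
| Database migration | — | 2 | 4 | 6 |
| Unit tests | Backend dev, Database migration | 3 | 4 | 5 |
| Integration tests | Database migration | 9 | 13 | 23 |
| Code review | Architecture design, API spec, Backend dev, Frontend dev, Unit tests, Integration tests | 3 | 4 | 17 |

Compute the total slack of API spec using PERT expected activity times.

4 days

te_Architecture design = (12 + 4·14 + 16)/6 = 84/6 = 14
te_API spec = (11 + 4·14 + 17)/6 = 84/6 = 14
te_Backend dev = (5 + 4·9 + 19)/6 = 60/6 = 10
te_Frontend dev = (12 + 4·13 + 14)/6 = 78/6 = 13
te_Database migration = (2 + 4·4 + 6)/6 = 24/6 = 4
te_Unit tests = (3 + 4·4 + 5)/6 = 24/6 = 4
te_Integration tests = (9 + 4·13 + 23)/6 = 84/6 = 14
te_Code review = (3 + 4·4 + 17)/6 = 36/6 = 6

Forward pass:
ES_Architecture design = 0; EF_Architecture design = 14
ES_API spec = 0; EF_API spec = 14
ES_Backend dev = 0; EF_Backend dev = 10
ES_Frontend dev = 0; EF_Frontend dev = 13
ES_Database migration = 0; EF_Database migration = 4
ES_Unit tests = max(EF_Backend dev=10, EF_Database migration=4) = 10; EF_Unit tests = 10+4 = 14
ES_Integration tests = 4; EF_Integration tests = 4+14 = 18
ES_Code review = max(EF_Architecture design=14, EF_API spec=14, EF_Backend dev=10, EF_Frontend dev=13, EF_Unit tests=14, EF_Integration tests=18) = 18; EF_Code review = 18+6 = 24
Expected project duration μ = 24 days. Critical path: Database migration → Integration tests → Code review.

Backward pass:
LF_Code review = 24; LS_Code review = 24−6 = 18
LF_Integration tests = LS_Code review = 18; LS_Integration tests = 18−14 = 4
LF_Unit tests = LS_Code review = 18; LS_Unit tests = 18−4 = 14
LF_Database migration = min(LS_Unit tests=14, LS_Integration tests=4) = 4; LS_Database migration = 4−4 = 0
LF_Frontend dev = LS_Code review = 18; LS_Frontend dev = 18−13 = 5
LF_Backend dev = min(LS_Unit tests=14, LS_Code review=18) = 14; LS_Backend dev = 14−10 = 4
LF_API spec = LS_Code review = 18; LS_API spec = 18−14 = 4
LF_Architecture design = LS_Code review = 18; LS_Architecture design = 18−14 = 4
Slack_API spec = LS_API spec − ES_API spec = 4 − 0 = 4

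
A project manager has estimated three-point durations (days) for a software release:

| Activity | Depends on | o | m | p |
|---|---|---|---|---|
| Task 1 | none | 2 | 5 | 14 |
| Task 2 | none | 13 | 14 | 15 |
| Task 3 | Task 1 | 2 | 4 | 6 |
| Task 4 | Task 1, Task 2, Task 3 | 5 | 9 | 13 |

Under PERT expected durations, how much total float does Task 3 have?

4 days

te_Task 1 = (2 + 4·5 + 14)/6 = 36/6 = 6
te_Task 2 = (13 + 4·14 + 15)/6 = 84/6 = 14
te_Task 3 = (2 + 4·4 + 6)/6 = 24/6 = 4
te_Task 4 = (5 + 4·9 + 13)/6 = 54/6 = 9

Forward pass:
ES_Task 1 = 0; EF_Task 1 = 6
ES_Task 2 = 0; EF_Task 2 = 14
ES_Task 3 = 6; EF_Task 3 = 6+4 = 10
ES_Task 4 = max(EF_Task 1=6, EF_Task 2=14, EF_Task 3=10) = 14; EF_Task 4 = 14+9 = 23
Expected project duration μ = 23 days. Critical path: Task 2 → Task 4.

Backward pass:
LF_Task 4 = 23; LS_Task 4 = 23−9 = 14
LF_Task 3 = LS_Task 4 = 14; LS_Task 3 = 14−4 = 10
LF_Task 2 = LS_Task 4 = 14; LS_Task 2 = 14−14 = 0
LF_Task 1 = min(LS_Task 3=10, LS_Task 4=14) = 10; LS_Task 1 = 10−6 = 4
Slack_Task 3 = LS_Task 3 − ES_Task 3 = 10 − 6 = 4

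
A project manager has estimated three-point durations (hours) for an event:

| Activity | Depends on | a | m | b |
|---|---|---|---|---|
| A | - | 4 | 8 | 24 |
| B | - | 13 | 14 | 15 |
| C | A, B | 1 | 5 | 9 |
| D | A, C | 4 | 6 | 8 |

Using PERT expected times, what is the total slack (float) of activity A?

te_A = (4 + 4·8 + 24)/6 = 60/6 = 10
te_B = (13 + 4·14 + 15)/6 = 84/6 = 14
te_C = (1 + 4·5 + 9)/6 = 30/6 = 5
te_D = (4 + 4·6 + 8)/6 = 36/6 = 6

Forward pass:
ES_A = 0; EF_A = 10
ES_B = 0; EF_B = 14
ES_C = max(EF_A=10, EF_B=14) = 14; EF_C = 14+5 = 19
ES_D = max(EF_A=10, EF_C=19) = 19; EF_D = 19+6 = 25
Expected project duration μ = 25 hours. Critical path: B → C → D.

Backward pass:
LF_D = 25; LS_D = 25−6 = 19
LF_C = LS_D = 19; LS_C = 19−5 = 14
LF_B = LS_C = 14; LS_B = 14−14 = 0
LF_A = min(LS_C=14, LS_D=19) = 14; LS_A = 14−10 = 4
Slack_A = LS_A − ES_A = 4 − 0 = 4

4 hours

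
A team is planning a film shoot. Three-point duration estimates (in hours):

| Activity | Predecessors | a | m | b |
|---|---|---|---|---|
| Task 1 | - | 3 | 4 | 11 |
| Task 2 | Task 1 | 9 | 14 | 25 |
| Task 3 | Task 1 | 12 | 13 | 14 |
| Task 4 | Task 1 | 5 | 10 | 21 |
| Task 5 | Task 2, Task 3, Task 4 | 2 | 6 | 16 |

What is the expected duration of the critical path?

te_Task 1 = (3 + 4·4 + 11)/6 = 30/6 = 5
te_Task 2 = (9 + 4·14 + 25)/6 = 90/6 = 15
te_Task 3 = (12 + 4·13 + 14)/6 = 78/6 = 13
te_Task 4 = (5 + 4·10 + 21)/6 = 66/6 = 11
te_Task 5 = (2 + 4·6 + 16)/6 = 42/6 = 7

Forward pass:
ES_Task 1 = 0; EF_Task 1 = 5
ES_Task 2 = 5; EF_Task 2 = 5+15 = 20
ES_Task 3 = 5; EF_Task 3 = 5+13 = 18
ES_Task 4 = 5; EF_Task 4 = 5+11 = 16
ES_Task 5 = max(EF_Task 2=20, EF_Task 3=18, EF_Task 4=16) = 20; EF_Task 5 = 20+7 = 27
Expected project duration μ = 27 hours. Critical path: Task 1 → Task 2 → Task 5.

27 hours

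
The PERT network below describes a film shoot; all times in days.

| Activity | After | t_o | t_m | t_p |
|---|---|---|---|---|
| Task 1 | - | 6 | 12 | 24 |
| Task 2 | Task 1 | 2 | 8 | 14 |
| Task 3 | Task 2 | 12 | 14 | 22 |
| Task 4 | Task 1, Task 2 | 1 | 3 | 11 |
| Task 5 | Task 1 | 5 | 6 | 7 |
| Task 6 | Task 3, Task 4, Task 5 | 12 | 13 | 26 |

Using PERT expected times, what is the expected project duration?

51 days

te_Task 1 = (6 + 4·12 + 24)/6 = 78/6 = 13
te_Task 2 = (2 + 4·8 + 14)/6 = 48/6 = 8
te_Task 3 = (12 + 4·14 + 22)/6 = 90/6 = 15
te_Task 4 = (1 + 4·3 + 11)/6 = 24/6 = 4
te_Task 5 = (5 + 4·6 + 7)/6 = 36/6 = 6
te_Task 6 = (12 + 4·13 + 26)/6 = 90/6 = 15

Forward pass:
ES_Task 1 = 0; EF_Task 1 = 13
ES_Task 2 = 13; EF_Task 2 = 13+8 = 21
ES_Task 3 = 21; EF_Task 3 = 21+15 = 36
ES_Task 4 = max(EF_Task 1=13, EF_Task 2=21) = 21; EF_Task 4 = 21+4 = 25
ES_Task 5 = 13; EF_Task 5 = 13+6 = 19
ES_Task 6 = max(EF_Task 3=36, EF_Task 4=25, EF_Task 5=19) = 36; EF_Task 6 = 36+15 = 51
Expected project duration μ = 51 days. Critical path: Task 1 → Task 2 → Task 3 → Task 6.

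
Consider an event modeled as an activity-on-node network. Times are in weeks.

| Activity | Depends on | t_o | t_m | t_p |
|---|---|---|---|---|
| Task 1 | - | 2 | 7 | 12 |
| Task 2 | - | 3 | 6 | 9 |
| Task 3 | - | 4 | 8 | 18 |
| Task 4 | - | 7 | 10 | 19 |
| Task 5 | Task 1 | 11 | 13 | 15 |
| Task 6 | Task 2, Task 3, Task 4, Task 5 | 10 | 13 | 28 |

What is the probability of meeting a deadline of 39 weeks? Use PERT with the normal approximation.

0.874

te_Task 1 = (2 + 4·7 + 12)/6 = 42/6 = 7; σ²_Task 1 = ((12−2)/6)² = 2.778
te_Task 2 = (3 + 4·6 + 9)/6 = 36/6 = 6; σ²_Task 2 = ((9−3)/6)² = 1.000
te_Task 3 = (4 + 4·8 + 18)/6 = 54/6 = 9; σ²_Task 3 = ((18−4)/6)² = 5.444
te_Task 4 = (7 + 4·10 + 19)/6 = 66/6 = 11; σ²_Task 4 = ((19−7)/6)² = 4.000
te_Task 5 = (11 + 4·13 + 15)/6 = 78/6 = 13; σ²_Task 5 = ((15−11)/6)² = 0.444
te_Task 6 = (10 + 4·13 + 28)/6 = 90/6 = 15; σ²_Task 6 = ((28−10)/6)² = 9.000

Forward pass:
ES_Task 1 = 0; EF_Task 1 = 7
ES_Task 2 = 0; EF_Task 2 = 6
ES_Task 3 = 0; EF_Task 3 = 9
ES_Task 4 = 0; EF_Task 4 = 11
ES_Task 5 = 7; EF_Task 5 = 7+13 = 20
ES_Task 6 = max(EF_Task 2=6, EF_Task 3=9, EF_Task 4=11, EF_Task 5=20) = 20; EF_Task 6 = 20+15 = 35
Expected project duration μ = 35 weeks. Critical path: Task 1 → Task 5 → Task 6.

Variance along critical path = 2.778 + 0.444 + 9.000 = 12.222; σ = √12.222 = 3.496 weeks.
Z = (39 − 35) / 3.496 = 1.144
P(T ≤ 39) = Φ(1.144) ≈ 0.874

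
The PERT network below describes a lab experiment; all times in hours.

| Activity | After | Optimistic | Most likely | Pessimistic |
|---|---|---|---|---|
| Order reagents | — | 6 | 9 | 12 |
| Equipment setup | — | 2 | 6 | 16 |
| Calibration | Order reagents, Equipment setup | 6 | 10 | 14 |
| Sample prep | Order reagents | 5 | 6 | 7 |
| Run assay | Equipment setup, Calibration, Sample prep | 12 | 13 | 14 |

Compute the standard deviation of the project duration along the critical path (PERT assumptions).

te_Order reagents = (6 + 4·9 + 12)/6 = 54/6 = 9; σ²_Order reagents = ((12−6)/6)² = 1.000
te_Equipment setup = (2 + 4·6 + 16)/6 = 42/6 = 7; σ²_Equipment setup = ((16−2)/6)² = 5.444
te_Calibration = (6 + 4·10 + 14)/6 = 60/6 = 10; σ²_Calibration = ((14−6)/6)² = 1.778
te_Sample prep = (5 + 4·6 + 7)/6 = 36/6 = 6; σ²_Sample prep = ((7−5)/6)² = 0.111
te_Run assay = (12 + 4·13 + 14)/6 = 78/6 = 13; σ²_Run assay = ((14−12)/6)² = 0.111

Forward pass:
ES_Order reagents = 0; EF_Order reagents = 9
ES_Equipment setup = 0; EF_Equipment setup = 7
ES_Calibration = max(EF_Order reagents=9, EF_Equipment setup=7) = 9; EF_Calibration = 9+10 = 19
ES_Sample prep = 9; EF_Sample prep = 9+6 = 15
ES_Run assay = max(EF_Equipment setup=7, EF_Calibration=19, EF_Sample prep=15) = 19; EF_Run assay = 19+13 = 32
Expected project duration μ = 32 hours. Critical path: Order reagents → Calibration → Run assay.

Variance along critical path = 1.000 + 1.778 + 0.111 = 2.889
σ = √2.889 = 1.700 hours

1.70 hours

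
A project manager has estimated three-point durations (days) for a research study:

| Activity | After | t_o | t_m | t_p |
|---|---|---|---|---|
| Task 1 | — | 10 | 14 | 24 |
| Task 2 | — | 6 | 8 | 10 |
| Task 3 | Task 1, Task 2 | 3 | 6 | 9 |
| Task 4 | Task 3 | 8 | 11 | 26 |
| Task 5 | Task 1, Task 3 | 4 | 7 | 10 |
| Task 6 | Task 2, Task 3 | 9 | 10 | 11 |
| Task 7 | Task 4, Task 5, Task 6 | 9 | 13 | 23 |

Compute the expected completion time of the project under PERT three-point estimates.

te_Task 1 = (10 + 4·14 + 24)/6 = 90/6 = 15
te_Task 2 = (6 + 4·8 + 10)/6 = 48/6 = 8
te_Task 3 = (3 + 4·6 + 9)/6 = 36/6 = 6
te_Task 4 = (8 + 4·11 + 26)/6 = 78/6 = 13
te_Task 5 = (4 + 4·7 + 10)/6 = 42/6 = 7
te_Task 6 = (9 + 4·10 + 11)/6 = 60/6 = 10
te_Task 7 = (9 + 4·13 + 23)/6 = 84/6 = 14

Forward pass:
ES_Task 1 = 0; EF_Task 1 = 15
ES_Task 2 = 0; EF_Task 2 = 8
ES_Task 3 = max(EF_Task 1=15, EF_Task 2=8) = 15; EF_Task 3 = 15+6 = 21
ES_Task 4 = 21; EF_Task 4 = 21+13 = 34
ES_Task 5 = max(EF_Task 1=15, EF_Task 3=21) = 21; EF_Task 5 = 21+7 = 28
ES_Task 6 = max(EF_Task 2=8, EF_Task 3=21) = 21; EF_Task 6 = 21+10 = 31
ES_Task 7 = max(EF_Task 4=34, EF_Task 5=28, EF_Task 6=31) = 34; EF_Task 7 = 34+14 = 48
Expected project duration μ = 48 days. Critical path: Task 1 → Task 3 → Task 4 → Task 7.

48 days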